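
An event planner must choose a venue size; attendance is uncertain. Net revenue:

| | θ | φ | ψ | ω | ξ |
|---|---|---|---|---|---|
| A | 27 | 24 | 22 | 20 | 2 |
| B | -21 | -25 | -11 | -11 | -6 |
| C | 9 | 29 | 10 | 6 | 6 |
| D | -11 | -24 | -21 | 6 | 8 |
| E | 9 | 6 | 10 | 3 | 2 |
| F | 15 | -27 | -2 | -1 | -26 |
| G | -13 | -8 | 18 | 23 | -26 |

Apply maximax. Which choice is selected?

C

Row maxima: A=27, B=-6, C=29, D=8, E=10, F=15, G=23
Best best-case = 29 → C.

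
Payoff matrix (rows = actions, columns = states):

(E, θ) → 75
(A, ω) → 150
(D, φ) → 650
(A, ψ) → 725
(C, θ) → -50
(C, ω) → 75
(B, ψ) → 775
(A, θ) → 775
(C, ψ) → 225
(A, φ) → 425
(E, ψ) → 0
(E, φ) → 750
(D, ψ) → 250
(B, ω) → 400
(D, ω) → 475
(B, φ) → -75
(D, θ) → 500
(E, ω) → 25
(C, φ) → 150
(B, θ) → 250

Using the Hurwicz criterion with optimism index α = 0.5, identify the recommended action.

A: 0.5·775 + 0.5·150 = 462.5
B: 0.5·775 + 0.5·(-75) = 350
C: 0.5·225 + 0.5·(-50) = 87.5
D: 0.5·650 + 0.5·250 = 450
E: 0.5·750 + 0.5·0 = 375
Highest Hurwicz score = 462.5 → A.

A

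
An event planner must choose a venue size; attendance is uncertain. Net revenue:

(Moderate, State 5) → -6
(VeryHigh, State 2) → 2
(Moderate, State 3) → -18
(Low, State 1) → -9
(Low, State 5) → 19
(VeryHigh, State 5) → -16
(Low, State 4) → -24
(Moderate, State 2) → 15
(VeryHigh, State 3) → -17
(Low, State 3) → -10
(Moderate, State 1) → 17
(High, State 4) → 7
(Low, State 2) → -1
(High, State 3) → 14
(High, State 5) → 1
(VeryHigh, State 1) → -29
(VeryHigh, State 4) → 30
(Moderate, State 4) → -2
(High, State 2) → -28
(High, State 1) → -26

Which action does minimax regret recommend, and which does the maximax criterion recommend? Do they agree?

Column bests: State 1=17, State 2=15, State 3=14, State 4=30, State 5=19.
Low regrets: 26, 16, 24, 54, 0 → max 54
Moderate regrets: 0, 0, 32, 32, 25 → max 32
High regrets: 43, 43, 0, 23, 18 → max 43
VeryHigh regrets: 46, 13, 31, 0, 35 → max 46
Smallest max regret = 32 → Moderate.
Row maxima: Low=19, Moderate=17, High=14, VeryHigh=30
Best best-case = 30 → VeryHigh.

minimax regret → Moderate; maximax → VeryHigh (disagree)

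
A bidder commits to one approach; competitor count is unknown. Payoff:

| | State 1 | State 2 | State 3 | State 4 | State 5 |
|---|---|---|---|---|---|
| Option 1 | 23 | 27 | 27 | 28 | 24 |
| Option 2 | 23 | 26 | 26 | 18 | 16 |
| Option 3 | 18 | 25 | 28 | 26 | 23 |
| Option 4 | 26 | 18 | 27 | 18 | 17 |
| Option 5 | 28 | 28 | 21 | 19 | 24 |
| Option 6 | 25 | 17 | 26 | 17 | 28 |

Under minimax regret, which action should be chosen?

Column bests: State 1=28, State 2=28, State 3=28, State 4=28, State 5=28.
Option 1 regrets: 5, 1, 1, 0, 4 → max 5
Option 2 regrets: 5, 2, 2, 10, 12 → max 12
Option 3 regrets: 10, 3, 0, 2, 5 → max 10
Option 4 regrets: 2, 10, 1, 10, 11 → max 11
Option 5 regrets: 0, 0, 7, 9, 4 → max 9
Option 6 regrets: 3, 11, 2, 11, 0 → max 11
Smallest max regret = 5 → Option 1.

Option 1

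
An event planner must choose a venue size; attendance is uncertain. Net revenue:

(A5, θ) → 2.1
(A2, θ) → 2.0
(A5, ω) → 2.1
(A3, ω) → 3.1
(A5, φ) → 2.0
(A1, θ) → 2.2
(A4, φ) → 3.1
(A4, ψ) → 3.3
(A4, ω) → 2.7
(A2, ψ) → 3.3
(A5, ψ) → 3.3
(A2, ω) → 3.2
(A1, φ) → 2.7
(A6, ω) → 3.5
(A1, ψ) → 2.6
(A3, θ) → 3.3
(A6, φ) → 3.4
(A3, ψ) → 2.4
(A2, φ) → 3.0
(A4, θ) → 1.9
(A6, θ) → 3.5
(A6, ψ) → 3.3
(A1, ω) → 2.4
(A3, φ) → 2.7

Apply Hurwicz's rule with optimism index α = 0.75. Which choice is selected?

A1: 0.75·2.7 + 0.25·2.2 = 2.575
A2: 0.75·3.3 + 0.25·2.0 = 2.975
A3: 0.75·3.3 + 0.25·2.4 = 3.075
A4: 0.75·3.3 + 0.25·1.9 = 2.95
A5: 0.75·3.3 + 0.25·2.0 = 2.975
A6: 0.75·3.5 + 0.25·3.3 = 3.45
Highest Hurwicz score = 3.45 → A6.

A6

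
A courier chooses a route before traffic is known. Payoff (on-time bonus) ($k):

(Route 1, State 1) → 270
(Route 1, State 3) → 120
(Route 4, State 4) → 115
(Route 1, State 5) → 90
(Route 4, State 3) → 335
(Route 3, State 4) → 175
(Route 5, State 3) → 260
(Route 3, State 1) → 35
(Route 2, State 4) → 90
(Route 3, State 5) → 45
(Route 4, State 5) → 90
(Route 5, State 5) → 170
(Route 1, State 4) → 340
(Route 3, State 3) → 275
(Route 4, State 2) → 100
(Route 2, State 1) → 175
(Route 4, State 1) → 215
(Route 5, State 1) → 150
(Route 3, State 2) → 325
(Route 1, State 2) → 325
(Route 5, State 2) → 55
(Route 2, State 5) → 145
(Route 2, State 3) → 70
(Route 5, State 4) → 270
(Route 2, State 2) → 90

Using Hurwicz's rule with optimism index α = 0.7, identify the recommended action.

Route 1

Route 1: 0.7·340 + 0.3·90 = 265
Route 2: 0.7·175 + 0.3·70 = 143.5
Route 3: 0.7·325 + 0.3·35 = 238
Route 4: 0.7·335 + 0.3·90 = 261.5
Route 5: 0.7·270 + 0.3·55 = 205.5
Highest Hurwicz score = 265 → Route 1.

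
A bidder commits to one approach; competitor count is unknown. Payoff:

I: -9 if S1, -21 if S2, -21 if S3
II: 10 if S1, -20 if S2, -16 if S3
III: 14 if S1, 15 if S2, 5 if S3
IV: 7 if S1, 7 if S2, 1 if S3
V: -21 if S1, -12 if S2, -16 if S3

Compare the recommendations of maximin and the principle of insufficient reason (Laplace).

maximin → III; laplace → III (agree)

Row minima: I=-21, II=-20, III=5, IV=1, V=-21
Best worst-case = 5 → III.
Row averages: I=-17, II=-26/3, III=34/3, IV=5, V=-49/3
Highest average = 34/3 → III.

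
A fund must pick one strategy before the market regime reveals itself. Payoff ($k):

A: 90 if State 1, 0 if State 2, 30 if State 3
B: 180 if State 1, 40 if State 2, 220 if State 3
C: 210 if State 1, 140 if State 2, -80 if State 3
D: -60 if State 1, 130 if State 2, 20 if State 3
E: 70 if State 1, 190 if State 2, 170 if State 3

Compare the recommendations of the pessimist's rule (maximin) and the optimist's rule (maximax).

Row minima: A=0, B=40, C=-80, D=-60, E=70
Best worst-case = 70 → E.
Row maxima: A=90, B=220, C=210, D=130, E=190
Best best-case = 220 → B.

maximin → E; maximax → B (disagree)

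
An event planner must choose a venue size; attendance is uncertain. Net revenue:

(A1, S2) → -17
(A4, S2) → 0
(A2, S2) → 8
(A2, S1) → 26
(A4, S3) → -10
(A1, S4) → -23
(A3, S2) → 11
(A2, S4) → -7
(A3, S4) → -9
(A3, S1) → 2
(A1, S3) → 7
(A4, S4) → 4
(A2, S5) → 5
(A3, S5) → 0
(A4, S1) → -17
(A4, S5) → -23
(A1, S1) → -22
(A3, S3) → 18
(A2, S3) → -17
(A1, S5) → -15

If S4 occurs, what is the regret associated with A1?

27

Best payoff under S4 is 4.
Regret = 4 − (-23) = 27.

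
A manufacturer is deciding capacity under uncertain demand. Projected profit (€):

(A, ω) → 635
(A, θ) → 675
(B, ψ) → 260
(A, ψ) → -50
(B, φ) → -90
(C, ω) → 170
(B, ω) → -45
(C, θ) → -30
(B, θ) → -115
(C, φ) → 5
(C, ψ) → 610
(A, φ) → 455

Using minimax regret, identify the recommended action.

Column bests: θ=675, φ=455, ψ=610, ω=635.
A regrets: 0, 0, 660, 0 → max 660
B regrets: 790, 545, 350, 680 → max 790
C regrets: 705, 450, 0, 465 → max 705
Smallest max regret = 660 → A.

A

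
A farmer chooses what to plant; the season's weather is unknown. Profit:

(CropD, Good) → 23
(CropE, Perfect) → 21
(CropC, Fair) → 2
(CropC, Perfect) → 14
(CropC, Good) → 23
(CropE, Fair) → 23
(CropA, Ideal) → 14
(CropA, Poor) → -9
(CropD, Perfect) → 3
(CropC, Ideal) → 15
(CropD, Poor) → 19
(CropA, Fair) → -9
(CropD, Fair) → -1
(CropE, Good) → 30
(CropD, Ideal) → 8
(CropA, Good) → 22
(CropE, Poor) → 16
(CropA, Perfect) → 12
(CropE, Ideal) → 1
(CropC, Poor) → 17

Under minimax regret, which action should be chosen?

CropE

Column bests: Poor=19, Fair=23, Good=30, Ideal=15, Perfect=21.
CropD regrets: 0, 24, 7, 7, 18 → max 24
CropE regrets: 3, 0, 0, 14, 0 → max 14
CropA regrets: 28, 32, 8, 1, 9 → max 32
CropC regrets: 2, 21, 7, 0, 7 → max 21
Smallest max regret = 14 → CropE.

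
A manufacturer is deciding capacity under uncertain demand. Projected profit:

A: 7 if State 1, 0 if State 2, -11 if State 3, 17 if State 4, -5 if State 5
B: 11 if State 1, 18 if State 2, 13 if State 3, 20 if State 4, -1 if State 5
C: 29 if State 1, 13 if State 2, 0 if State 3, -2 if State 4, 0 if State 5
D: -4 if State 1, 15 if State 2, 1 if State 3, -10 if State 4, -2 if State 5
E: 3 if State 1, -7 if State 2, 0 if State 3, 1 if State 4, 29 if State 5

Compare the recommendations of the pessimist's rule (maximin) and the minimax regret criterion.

Row minima: A=-11, B=-1, C=-2, D=-10, E=-7
Best worst-case = -1 → B.
Column bests: State 1=29, State 2=18, State 3=13, State 4=20, State 5=29.
A regrets: 22, 18, 24, 3, 34 → max 34
B regrets: 18, 0, 0, 0, 30 → max 30
C regrets: 0, 5, 13, 22, 29 → max 29
D regrets: 33, 3, 12, 30, 31 → max 33
E regrets: 26, 25, 13, 19, 0 → max 26
Smallest max regret = 26 → E.

maximin → B; minimax regret → E (disagree)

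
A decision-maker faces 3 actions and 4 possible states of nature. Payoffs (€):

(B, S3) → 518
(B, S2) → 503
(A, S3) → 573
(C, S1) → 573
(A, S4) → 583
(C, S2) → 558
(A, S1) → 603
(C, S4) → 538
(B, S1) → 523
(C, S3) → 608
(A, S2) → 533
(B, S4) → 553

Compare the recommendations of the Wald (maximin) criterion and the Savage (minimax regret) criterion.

Row minima: A=533, B=503, C=538
Best worst-case = 538 → C.
Column bests: S1=603, S2=558, S3=608, S4=583.
A regrets: 0, 25, 35, 0 → max 35
B regrets: 80, 55, 90, 30 → max 90
C regrets: 30, 0, 0, 45 → max 45
Smallest max regret = 35 → A.

maximin → C; minimax regret → A (disagree)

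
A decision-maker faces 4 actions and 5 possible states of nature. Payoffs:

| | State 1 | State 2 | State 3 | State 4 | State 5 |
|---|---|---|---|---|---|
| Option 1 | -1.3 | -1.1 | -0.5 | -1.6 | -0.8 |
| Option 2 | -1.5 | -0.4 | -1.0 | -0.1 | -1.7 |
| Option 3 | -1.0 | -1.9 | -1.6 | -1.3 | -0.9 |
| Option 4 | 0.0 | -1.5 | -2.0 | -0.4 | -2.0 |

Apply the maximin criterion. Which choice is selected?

Row minima: Option 1=-1.6, Option 2=-1.7, Option 3=-1.9, Option 4=-2.0
Best worst-case = -1.6 → Option 1.

Option 1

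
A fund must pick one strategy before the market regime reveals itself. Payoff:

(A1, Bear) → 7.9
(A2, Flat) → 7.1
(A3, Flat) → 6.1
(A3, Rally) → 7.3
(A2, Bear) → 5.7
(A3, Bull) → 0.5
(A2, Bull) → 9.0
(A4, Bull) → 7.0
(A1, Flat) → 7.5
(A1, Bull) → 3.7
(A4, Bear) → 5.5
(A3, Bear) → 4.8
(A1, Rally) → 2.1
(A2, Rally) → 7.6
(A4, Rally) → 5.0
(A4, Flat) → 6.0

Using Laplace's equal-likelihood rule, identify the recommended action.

Row averages: A1=5.3, A2=7.35, A3=4.675, A4=5.875
Highest average = 7.35 → A2.

A2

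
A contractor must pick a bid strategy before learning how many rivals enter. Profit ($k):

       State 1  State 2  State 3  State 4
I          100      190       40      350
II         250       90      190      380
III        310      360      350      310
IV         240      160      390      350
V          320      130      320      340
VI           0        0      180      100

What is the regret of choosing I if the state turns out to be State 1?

Best payoff under State 1 is 320.
Regret = 320 − 100 = 220.

220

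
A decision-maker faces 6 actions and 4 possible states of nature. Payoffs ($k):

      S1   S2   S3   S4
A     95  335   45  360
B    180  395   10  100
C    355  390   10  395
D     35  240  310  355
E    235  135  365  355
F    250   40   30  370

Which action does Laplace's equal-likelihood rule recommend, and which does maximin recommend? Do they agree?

laplace → C; maximin → E (disagree)

Row averages: A=208.75, B=171.25, C=287.5, D=235, E=272.5, F=172.5
Highest average = 287.5 → C.
Row minima: A=45, B=10, C=10, D=35, E=135, F=30
Best worst-case = 135 → E.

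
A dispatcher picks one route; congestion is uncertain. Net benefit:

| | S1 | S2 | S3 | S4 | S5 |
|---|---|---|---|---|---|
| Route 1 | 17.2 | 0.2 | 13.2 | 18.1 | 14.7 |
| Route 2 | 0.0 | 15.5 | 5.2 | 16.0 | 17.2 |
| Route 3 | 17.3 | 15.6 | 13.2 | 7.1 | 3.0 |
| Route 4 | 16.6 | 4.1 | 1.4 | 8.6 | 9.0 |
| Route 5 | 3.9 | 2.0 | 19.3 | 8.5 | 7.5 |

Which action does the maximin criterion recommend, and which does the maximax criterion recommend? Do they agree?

Row minima: Route 1=0.2, Route 2=0.0, Route 3=3.0, Route 4=1.4, Route 5=2.0
Best worst-case = 3.0 → Route 3.
Row maxima: Route 1=18.1, Route 2=17.2, Route 3=17.3, Route 4=16.6, Route 5=19.3
Best best-case = 19.3 → Route 5.

maximin → Route 3; maximax → Route 5 (disagree)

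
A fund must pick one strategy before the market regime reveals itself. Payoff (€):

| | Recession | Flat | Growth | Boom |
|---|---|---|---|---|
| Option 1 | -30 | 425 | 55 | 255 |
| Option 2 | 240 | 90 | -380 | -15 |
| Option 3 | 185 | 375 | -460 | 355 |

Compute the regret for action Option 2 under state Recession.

Best payoff under Recession is 240.
Regret = 240 − 240 = 0.

0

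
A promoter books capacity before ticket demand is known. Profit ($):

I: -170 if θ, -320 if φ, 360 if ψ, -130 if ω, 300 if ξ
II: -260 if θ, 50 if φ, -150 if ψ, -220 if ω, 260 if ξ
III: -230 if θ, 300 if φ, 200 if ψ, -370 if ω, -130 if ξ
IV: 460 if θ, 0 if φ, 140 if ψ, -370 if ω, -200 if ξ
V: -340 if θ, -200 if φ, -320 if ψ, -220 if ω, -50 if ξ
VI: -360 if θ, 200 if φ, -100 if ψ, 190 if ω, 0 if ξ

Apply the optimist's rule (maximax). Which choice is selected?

IV

Row maxima: I=360, II=260, III=300, IV=460, V=-50, VI=200
Best best-case = 460 → IV.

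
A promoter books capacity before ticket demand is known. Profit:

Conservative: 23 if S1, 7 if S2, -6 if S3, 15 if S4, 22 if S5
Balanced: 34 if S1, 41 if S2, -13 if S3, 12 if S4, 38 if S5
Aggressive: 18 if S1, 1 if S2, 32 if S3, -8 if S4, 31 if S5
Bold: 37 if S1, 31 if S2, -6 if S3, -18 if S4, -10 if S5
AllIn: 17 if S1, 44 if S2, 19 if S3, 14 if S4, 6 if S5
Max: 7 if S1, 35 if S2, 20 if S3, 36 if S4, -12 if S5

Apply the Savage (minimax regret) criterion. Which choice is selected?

Column bests: S1=37, S2=44, S3=32, S4=36, S5=38.
Conservative regrets: 14, 37, 38, 21, 16 → max 38
Balanced regrets: 3, 3, 45, 24, 0 → max 45
Aggressive regrets: 19, 43, 0, 44, 7 → max 44
Bold regrets: 0, 13, 38, 54, 48 → max 54
AllIn regrets: 20, 0, 13, 22, 32 → max 32
Max regrets: 30, 9, 12, 0, 50 → max 50
Smallest max regret = 32 → AllIn.

AllIn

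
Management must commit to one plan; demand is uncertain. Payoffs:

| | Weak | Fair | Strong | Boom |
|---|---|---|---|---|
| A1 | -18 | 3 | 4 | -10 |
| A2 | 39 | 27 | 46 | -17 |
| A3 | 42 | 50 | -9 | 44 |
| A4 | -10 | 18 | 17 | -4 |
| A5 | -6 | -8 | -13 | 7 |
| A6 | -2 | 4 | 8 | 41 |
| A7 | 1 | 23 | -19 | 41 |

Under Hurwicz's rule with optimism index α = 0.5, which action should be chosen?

A1: 0.5·4 + 0.5·(-18) = -7
A2: 0.5·46 + 0.5·(-17) = 14.5
A3: 0.5·50 + 0.5·(-9) = 20.5
A4: 0.5·18 + 0.5·(-10) = 4
A5: 0.5·7 + 0.5·(-13) = -3
A6: 0.5·41 + 0.5·(-2) = 19.5
A7: 0.5·41 + 0.5·(-19) = 11
Highest Hurwicz score = 20.5 → A3.

A3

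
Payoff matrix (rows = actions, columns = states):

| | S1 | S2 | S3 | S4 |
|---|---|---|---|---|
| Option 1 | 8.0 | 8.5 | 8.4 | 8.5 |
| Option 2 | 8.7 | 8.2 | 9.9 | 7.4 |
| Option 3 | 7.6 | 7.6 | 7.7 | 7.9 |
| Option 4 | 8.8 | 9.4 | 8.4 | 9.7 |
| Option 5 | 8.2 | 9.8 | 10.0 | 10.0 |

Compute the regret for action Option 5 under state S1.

Best payoff under S1 is 8.8.
Regret = 8.8 − 8.2 = 0.6.

0.6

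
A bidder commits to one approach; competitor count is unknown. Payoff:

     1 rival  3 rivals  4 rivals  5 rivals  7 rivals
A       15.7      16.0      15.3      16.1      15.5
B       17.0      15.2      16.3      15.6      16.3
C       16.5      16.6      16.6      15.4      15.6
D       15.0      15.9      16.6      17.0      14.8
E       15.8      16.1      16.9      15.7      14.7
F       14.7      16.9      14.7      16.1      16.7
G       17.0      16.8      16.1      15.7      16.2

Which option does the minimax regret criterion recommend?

Column bests: 1 rival=17.0, 3 rivals=16.9, 4 rivals=16.9, 5 rivals=17.0, 7 rivals=16.7.
A regrets: 1.3, 0.9, 1.6, 0.9, 1.2 → max 1.6
B regrets: 0.0, 1.7, 0.6, 1.4, 0.4 → max 1.7
C regrets: 0.5, 0.3, 0.3, 1.6, 1.1 → max 1.6
D regrets: 2.0, 1.0, 0.3, 0.0, 1.9 → max 2.0
E regrets: 1.2, 0.8, 0.0, 1.3, 2.0 → max 2.0
F regrets: 2.3, 0.0, 2.2, 0.9, 0.0 → max 2.3
G regrets: 0.0, 0.1, 0.8, 1.3, 0.5 → max 1.3
Smallest max regret = 1.3 → G.

G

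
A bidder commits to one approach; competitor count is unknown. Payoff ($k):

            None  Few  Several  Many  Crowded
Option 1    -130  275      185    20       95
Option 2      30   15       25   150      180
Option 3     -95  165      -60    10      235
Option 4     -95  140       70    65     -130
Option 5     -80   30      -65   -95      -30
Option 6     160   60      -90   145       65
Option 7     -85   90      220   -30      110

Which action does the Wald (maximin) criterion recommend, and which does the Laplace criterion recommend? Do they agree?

maximin → Option 2; laplace → Option 1 (disagree)

Row minima: Option 1=-130, Option 2=15, Option 3=-95, Option 4=-130, Option 5=-95, Option 6=-90, Option 7=-85
Best worst-case = 15 → Option 2.
Row averages: Option 1=89, Option 2=80, Option 3=51, Option 4=10, Option 5=-48, Option 6=68, Option 7=61
Highest average = 89 → Option 1.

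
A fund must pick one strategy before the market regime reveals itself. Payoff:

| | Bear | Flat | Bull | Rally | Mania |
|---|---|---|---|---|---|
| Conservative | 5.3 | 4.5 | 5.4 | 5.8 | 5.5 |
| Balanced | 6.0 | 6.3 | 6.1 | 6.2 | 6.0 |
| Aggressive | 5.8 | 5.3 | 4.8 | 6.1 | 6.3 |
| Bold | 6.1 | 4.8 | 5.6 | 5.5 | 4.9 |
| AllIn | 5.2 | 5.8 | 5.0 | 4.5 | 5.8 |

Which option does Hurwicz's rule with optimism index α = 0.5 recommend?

Balanced

Conservative: 0.5·5.8 + 0.5·4.5 = 5.15
Balanced: 0.5·6.3 + 0.5·6.0 = 6.15
Aggressive: 0.5·6.3 + 0.5·4.8 = 5.55
Bold: 0.5·6.1 + 0.5·4.8 = 5.45
AllIn: 0.5·5.8 + 0.5·4.5 = 5.15
Highest Hurwicz score = 6.15 → Balanced.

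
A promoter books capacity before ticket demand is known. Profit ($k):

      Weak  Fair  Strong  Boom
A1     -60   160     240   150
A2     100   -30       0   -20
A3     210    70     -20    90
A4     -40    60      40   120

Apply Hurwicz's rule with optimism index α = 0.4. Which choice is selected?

A3

A1: 0.4·240 + 0.6·(-60) = 60
A2: 0.4·100 + 0.6·(-30) = 22
A3: 0.4·210 + 0.6·(-20) = 72
A4: 0.4·120 + 0.6·(-40) = 24
Highest Hurwicz score = 72 → A3.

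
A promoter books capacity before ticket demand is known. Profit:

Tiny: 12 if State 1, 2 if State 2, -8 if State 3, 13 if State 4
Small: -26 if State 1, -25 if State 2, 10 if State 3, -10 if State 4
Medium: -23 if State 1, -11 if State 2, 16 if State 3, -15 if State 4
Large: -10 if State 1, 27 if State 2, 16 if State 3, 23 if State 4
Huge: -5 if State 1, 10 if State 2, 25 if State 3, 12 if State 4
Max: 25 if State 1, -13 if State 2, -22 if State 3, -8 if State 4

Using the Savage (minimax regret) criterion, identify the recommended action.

Column bests: State 1=25, State 2=27, State 3=25, State 4=23.
Tiny regrets: 13, 25, 33, 10 → max 33
Small regrets: 51, 52, 15, 33 → max 52
Medium regrets: 48, 38, 9, 38 → max 48
Large regrets: 35, 0, 9, 0 → max 35
Huge regrets: 30, 17, 0, 11 → max 30
Max regrets: 0, 40, 47, 31 → max 47
Smallest max regret = 30 → Huge.

Huge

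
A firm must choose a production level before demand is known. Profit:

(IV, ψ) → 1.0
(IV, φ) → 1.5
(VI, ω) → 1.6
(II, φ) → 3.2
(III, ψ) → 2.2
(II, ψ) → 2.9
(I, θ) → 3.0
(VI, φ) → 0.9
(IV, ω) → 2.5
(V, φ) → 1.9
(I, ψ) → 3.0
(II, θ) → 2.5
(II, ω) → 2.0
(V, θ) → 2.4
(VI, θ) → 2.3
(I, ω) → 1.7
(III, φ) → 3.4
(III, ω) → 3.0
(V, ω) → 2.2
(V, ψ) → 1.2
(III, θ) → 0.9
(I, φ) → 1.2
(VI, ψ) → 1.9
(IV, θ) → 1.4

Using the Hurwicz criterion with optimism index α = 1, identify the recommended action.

III

I: 1·3.0 + 0·1.2 = 3
II: 1·3.2 + 0·2.0 = 3.2
III: 1·3.4 + 0·0.9 = 3.4
IV: 1·2.5 + 0·1.0 = 2.5
V: 1·2.4 + 0·1.2 = 2.4
VI: 1·2.3 + 0·0.9 = 2.3
Highest Hurwicz score = 3.4 → III.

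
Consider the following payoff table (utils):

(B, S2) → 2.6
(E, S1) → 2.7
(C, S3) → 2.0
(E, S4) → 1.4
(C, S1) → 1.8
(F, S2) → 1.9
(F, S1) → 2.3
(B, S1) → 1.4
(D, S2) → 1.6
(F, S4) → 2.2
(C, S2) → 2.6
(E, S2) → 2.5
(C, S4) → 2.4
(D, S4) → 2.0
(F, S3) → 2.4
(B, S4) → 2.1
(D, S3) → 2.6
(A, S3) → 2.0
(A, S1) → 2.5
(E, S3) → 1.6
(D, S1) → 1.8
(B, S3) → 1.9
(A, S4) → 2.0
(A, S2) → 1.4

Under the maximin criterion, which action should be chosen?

Row minima: A=1.4, B=1.4, C=1.8, D=1.6, E=1.4, F=1.9
Best worst-case = 1.9 → F.

F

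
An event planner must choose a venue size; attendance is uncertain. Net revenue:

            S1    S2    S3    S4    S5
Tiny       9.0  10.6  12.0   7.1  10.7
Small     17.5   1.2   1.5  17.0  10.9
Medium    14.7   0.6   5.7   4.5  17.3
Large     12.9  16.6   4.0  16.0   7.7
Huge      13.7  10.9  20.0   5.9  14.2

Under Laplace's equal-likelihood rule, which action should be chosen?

Row averages: Tiny=9.88, Small=9.62, Medium=8.56, Large=11.44, Huge=12.94
Highest average = 12.94 → Huge.

Huge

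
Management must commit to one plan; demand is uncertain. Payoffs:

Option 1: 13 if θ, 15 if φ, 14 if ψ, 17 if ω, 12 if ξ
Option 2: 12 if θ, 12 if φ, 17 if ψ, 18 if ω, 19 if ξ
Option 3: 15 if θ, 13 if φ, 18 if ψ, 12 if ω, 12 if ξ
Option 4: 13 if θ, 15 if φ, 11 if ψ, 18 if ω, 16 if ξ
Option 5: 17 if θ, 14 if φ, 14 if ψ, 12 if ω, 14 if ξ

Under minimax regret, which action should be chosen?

Option 2

Column bests: θ=17, φ=15, ψ=18, ω=18, ξ=19.
Option 1 regrets: 4, 0, 4, 1, 7 → max 7
Option 2 regrets: 5, 3, 1, 0, 0 → max 5
Option 3 regrets: 2, 2, 0, 6, 7 → max 7
Option 4 regrets: 4, 0, 7, 0, 3 → max 7
Option 5 regrets: 0, 1, 4, 6, 5 → max 6
Smallest max regret = 5 → Option 2.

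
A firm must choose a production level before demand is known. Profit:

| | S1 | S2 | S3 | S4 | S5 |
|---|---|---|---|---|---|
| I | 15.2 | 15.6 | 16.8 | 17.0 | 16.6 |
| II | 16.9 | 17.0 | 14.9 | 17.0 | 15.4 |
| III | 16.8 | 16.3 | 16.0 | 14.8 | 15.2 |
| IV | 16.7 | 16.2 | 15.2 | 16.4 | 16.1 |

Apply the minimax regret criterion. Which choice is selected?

IV

Column bests: S1=16.9, S2=17.0, S3=16.8, S4=17.0, S5=16.6.
I regrets: 1.7, 1.4, 0.0, 0.0, 0.0 → max 1.7
II regrets: 0.0, 0.0, 1.9, 0.0, 1.2 → max 1.9
III regrets: 0.1, 0.7, 0.8, 2.2, 1.4 → max 2.2
IV regrets: 0.2, 0.8, 1.6, 0.6, 0.5 → max 1.6
Smallest max regret = 1.6 → IV.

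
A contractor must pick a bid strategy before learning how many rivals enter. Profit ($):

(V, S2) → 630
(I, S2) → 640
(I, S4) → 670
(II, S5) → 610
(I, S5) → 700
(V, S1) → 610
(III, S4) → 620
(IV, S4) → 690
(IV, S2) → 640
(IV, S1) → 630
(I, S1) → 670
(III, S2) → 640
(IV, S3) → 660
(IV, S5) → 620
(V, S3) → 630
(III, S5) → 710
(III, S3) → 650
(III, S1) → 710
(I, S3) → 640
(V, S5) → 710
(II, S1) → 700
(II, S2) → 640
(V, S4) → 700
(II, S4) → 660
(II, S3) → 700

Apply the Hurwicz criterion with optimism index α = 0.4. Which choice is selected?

I

I: 0.4·700 + 0.6·640 = 664
II: 0.4·700 + 0.6·610 = 646
III: 0.4·710 + 0.6·620 = 656
IV: 0.4·690 + 0.6·620 = 648
V: 0.4·710 + 0.6·610 = 650
Highest Hurwicz score = 664 → I.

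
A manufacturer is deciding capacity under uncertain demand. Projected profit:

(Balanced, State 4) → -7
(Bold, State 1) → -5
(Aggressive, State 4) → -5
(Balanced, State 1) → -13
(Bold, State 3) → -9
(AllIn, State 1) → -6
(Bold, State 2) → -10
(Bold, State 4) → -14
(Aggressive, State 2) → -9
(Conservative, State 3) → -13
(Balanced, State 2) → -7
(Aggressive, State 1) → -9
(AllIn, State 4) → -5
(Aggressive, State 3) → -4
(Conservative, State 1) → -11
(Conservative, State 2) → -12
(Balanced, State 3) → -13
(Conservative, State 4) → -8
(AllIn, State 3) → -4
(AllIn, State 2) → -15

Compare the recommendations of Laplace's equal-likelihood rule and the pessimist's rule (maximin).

Row averages: Conservative=-11, Balanced=-10, Aggressive=-6.75, Bold=-9.5, AllIn=-7.5
Highest average = -6.75 → Aggressive.
Row minima: Conservative=-13, Balanced=-13, Aggressive=-9, Bold=-14, AllIn=-15
Best worst-case = -9 → Aggressive.

laplace → Aggressive; maximin → Aggressive (agree)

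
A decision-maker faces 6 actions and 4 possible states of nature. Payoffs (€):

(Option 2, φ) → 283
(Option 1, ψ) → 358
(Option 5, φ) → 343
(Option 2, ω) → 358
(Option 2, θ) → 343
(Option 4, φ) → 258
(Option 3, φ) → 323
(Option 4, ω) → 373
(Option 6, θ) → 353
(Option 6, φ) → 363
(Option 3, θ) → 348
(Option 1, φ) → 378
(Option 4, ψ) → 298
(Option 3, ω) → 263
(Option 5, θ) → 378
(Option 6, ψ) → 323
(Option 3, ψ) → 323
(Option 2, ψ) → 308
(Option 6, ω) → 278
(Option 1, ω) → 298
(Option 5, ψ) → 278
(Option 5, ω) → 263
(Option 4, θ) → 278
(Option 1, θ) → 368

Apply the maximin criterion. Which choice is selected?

Row minima: Option 1=298, Option 2=283, Option 3=263, Option 4=258, Option 5=263, Option 6=278
Best worst-case = 298 → Option 1.

Option 1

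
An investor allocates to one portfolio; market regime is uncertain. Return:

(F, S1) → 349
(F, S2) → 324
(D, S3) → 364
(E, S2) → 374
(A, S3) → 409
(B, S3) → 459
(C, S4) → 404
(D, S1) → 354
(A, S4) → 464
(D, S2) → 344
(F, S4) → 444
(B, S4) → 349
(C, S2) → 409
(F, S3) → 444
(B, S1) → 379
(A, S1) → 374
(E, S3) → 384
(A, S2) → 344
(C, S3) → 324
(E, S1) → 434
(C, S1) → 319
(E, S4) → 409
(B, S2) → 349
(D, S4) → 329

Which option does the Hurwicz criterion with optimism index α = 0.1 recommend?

A: 0.1·464 + 0.9·344 = 356
B: 0.1·459 + 0.9·349 = 360
C: 0.1·409 + 0.9·319 = 328
D: 0.1·364 + 0.9·329 = 332.5
E: 0.1·434 + 0.9·374 = 380
F: 0.1·444 + 0.9·324 = 336
Highest Hurwicz score = 380 → E.

E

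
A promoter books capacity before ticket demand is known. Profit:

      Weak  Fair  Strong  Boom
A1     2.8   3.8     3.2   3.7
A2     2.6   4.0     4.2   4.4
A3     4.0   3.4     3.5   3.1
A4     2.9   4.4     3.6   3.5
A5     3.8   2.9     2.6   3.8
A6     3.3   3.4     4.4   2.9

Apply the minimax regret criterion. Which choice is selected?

A4

Column bests: Weak=4.0, Fair=4.4, Strong=4.4, Boom=4.4.
A1 regrets: 1.2, 0.6, 1.2, 0.7 → max 1.2
A2 regrets: 1.4, 0.4, 0.2, 0.0 → max 1.4
A3 regrets: 0.0, 1.0, 0.9, 1.3 → max 1.3
A4 regrets: 1.1, 0.0, 0.8, 0.9 → max 1.1
A5 regrets: 0.2, 1.5, 1.8, 0.6 → max 1.8
A6 regrets: 0.7, 1.0, 0.0, 1.5 → max 1.5
Smallest max regret = 1.1 → A4.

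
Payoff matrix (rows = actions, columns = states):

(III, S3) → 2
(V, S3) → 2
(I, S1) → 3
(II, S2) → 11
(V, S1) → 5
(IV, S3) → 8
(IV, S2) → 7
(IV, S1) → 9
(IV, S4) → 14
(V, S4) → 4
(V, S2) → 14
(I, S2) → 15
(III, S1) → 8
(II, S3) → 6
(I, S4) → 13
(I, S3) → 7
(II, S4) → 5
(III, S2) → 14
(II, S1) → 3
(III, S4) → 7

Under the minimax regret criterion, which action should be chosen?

Column bests: S1=9, S2=15, S3=8, S4=14.
I regrets: 6, 0, 1, 1 → max 6
II regrets: 6, 4, 2, 9 → max 9
III regrets: 1, 1, 6, 7 → max 7
IV regrets: 0, 8, 0, 0 → max 8
V regrets: 4, 1, 6, 10 → max 10
Smallest max regret = 6 → I.

I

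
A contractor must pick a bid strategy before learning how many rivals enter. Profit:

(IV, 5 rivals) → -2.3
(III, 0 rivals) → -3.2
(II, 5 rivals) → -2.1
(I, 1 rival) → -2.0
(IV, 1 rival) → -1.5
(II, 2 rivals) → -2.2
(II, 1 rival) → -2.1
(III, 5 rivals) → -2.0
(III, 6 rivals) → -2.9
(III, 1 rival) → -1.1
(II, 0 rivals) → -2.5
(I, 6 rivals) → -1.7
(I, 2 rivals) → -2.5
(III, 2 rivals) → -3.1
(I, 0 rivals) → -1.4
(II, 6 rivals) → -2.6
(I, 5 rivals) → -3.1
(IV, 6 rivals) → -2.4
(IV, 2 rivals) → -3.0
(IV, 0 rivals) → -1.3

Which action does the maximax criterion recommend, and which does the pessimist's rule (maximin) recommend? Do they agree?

Row maxima: I=-1.4, II=-2.1, III=-1.1, IV=-1.3
Best best-case = -1.1 → III.
Row minima: I=-3.1, II=-2.6, III=-3.2, IV=-3.0
Best worst-case = -2.6 → II.

maximax → III; maximin → II (disagree)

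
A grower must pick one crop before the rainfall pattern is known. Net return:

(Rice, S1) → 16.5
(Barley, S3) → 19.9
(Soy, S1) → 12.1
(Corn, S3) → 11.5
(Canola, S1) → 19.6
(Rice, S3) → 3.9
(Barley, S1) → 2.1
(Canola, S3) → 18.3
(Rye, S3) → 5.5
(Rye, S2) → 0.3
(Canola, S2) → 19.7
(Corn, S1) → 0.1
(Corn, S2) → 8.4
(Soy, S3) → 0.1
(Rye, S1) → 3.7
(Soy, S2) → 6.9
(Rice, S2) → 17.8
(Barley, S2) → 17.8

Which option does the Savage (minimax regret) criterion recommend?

Column bests: S1=19.6, S2=19.7, S3=19.9.
Rice regrets: 3.1, 1.9, 16.0 → max 16.0
Corn regrets: 19.5, 11.3, 8.4 → max 19.5
Soy regrets: 7.5, 12.8, 19.8 → max 19.8
Rye regrets: 15.9, 19.4, 14.4 → max 19.4
Barley regrets: 17.5, 1.9, 0.0 → max 17.5
Canola regrets: 0.0, 0.0, 1.6 → max 1.6
Smallest max regret = 1.6 → Canola.

Canola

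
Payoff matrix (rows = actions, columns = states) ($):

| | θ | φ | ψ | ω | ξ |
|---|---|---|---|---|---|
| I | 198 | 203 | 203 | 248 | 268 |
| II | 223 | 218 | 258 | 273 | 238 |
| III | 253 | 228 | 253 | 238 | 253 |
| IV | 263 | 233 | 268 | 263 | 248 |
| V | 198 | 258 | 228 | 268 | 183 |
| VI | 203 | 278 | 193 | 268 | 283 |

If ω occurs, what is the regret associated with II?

0

Best payoff under ω is 273.
Regret = 273 − 273 = 0.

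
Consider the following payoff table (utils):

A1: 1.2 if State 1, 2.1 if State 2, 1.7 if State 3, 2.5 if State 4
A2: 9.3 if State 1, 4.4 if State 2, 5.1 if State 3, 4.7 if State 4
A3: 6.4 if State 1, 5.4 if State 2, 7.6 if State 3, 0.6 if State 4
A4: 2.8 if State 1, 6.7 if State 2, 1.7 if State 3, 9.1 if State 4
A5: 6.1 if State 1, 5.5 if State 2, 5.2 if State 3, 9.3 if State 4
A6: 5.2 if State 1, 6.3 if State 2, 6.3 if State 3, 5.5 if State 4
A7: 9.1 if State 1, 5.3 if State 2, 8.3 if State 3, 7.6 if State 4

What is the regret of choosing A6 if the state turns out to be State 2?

0.4

Best payoff under State 2 is 6.7.
Regret = 6.7 − 6.3 = 0.4.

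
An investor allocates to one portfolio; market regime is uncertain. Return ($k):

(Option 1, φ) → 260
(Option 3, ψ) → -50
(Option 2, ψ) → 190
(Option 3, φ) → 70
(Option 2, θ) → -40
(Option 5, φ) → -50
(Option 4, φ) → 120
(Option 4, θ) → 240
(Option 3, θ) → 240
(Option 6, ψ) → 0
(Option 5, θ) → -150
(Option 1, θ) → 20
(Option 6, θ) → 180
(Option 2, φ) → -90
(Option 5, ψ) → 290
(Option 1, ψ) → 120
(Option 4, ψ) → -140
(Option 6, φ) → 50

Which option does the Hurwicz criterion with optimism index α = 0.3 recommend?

Option 1

Option 1: 0.3·260 + 0.7·20 = 92
Option 2: 0.3·190 + 0.7·(-90) = -6
Option 3: 0.3·240 + 0.7·(-50) = 37
Option 4: 0.3·240 + 0.7·(-140) = -26
Option 5: 0.3·290 + 0.7·(-150) = -18
Option 6: 0.3·180 + 0.7·0 = 54
Highest Hurwicz score = 92 → Option 1.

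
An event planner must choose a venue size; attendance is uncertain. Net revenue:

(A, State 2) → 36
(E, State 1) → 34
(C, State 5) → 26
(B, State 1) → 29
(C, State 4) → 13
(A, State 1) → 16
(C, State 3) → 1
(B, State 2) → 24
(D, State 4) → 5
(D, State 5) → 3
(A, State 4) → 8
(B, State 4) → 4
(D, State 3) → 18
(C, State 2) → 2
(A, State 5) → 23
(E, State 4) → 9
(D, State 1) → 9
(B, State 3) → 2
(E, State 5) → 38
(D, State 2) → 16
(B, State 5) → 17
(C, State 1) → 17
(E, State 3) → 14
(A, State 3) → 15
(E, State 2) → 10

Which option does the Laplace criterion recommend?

Row averages: A=19.6, B=15.2, C=11.8, D=10.2, E=21
Highest average = 21 → E.

E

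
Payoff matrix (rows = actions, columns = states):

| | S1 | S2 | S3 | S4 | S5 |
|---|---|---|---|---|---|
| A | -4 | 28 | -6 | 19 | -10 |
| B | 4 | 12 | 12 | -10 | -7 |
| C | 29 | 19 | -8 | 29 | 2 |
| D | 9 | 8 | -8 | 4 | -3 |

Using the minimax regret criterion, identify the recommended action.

Column bests: S1=29, S2=28, S3=12, S4=29, S5=2.
A regrets: 33, 0, 18, 10, 12 → max 33
B regrets: 25, 16, 0, 39, 9 → max 39
C regrets: 0, 9, 20, 0, 0 → max 20
D regrets: 20, 20, 20, 25, 5 → max 25
Smallest max regret = 20 → C.

C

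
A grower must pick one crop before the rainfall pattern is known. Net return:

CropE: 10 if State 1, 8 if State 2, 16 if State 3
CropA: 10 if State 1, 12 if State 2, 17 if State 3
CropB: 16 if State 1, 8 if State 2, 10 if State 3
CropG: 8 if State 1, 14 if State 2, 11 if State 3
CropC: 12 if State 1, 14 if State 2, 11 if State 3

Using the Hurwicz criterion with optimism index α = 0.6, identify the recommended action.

CropE: 0.6·16 + 0.4·8 = 12.8
CropA: 0.6·17 + 0.4·10 = 14.2
CropB: 0.6·16 + 0.4·8 = 12.8
CropG: 0.6·14 + 0.4·8 = 11.6
CropC: 0.6·14 + 0.4·11 = 12.8
Highest Hurwicz score = 14.2 → CropA.

CropA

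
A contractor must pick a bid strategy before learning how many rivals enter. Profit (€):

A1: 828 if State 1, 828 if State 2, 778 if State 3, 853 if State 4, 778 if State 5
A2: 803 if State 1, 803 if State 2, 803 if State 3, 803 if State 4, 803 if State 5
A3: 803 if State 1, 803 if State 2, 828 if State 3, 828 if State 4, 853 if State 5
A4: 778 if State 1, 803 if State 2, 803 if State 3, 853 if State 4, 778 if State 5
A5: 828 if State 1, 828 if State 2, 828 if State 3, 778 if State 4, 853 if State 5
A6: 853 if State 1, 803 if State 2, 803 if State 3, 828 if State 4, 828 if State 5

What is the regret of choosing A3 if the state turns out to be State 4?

25

Best payoff under State 4 is 853.
Regret = 853 − 828 = 25.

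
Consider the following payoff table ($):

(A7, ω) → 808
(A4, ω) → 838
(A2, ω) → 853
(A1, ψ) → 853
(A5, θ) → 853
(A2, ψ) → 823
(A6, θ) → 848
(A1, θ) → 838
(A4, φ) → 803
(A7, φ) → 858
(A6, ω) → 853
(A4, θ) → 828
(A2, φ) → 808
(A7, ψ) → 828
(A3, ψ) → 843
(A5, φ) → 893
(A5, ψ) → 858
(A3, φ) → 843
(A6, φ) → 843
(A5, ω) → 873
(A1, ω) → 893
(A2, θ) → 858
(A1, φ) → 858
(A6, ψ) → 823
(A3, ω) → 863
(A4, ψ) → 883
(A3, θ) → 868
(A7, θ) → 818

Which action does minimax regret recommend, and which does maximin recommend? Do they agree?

minimax regret → A5; maximin → A5 (agree)

Column bests: θ=868, φ=893, ψ=883, ω=893.
A1 regrets: 30, 35, 30, 0 → max 35
A2 regrets: 10, 85, 60, 40 → max 85
A3 regrets: 0, 50, 40, 30 → max 50
A4 regrets: 40, 90, 0, 55 → max 90
A5 regrets: 15, 0, 25, 20 → max 25
A6 regrets: 20, 50, 60, 40 → max 60
A7 regrets: 50, 35, 55, 85 → max 85
Smallest max regret = 25 → A5.
Row minima: A1=838, A2=808, A3=843, A4=803, A5=853, A6=823, A7=808
Best worst-case = 853 → A5.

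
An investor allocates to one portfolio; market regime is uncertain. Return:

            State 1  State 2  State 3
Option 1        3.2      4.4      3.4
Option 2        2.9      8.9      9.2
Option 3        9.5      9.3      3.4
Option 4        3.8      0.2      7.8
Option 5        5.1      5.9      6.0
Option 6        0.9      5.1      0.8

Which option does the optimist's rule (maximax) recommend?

Option 3

Row maxima: Option 1=4.4, Option 2=9.2, Option 3=9.5, Option 4=7.8, Option 5=6.0, Option 6=5.1
Best best-case = 9.5 → Option 3.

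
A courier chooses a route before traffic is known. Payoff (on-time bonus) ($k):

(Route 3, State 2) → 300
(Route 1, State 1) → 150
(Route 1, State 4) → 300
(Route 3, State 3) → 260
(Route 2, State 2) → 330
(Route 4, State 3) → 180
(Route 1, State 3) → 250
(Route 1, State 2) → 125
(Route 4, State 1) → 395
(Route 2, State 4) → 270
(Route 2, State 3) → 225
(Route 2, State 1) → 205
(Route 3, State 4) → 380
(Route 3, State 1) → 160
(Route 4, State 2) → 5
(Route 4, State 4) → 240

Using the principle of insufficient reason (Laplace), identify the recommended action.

Route 3

Row averages: Route 1=206.25, Route 2=257.5, Route 3=275, Route 4=205
Highest average = 275 → Route 3.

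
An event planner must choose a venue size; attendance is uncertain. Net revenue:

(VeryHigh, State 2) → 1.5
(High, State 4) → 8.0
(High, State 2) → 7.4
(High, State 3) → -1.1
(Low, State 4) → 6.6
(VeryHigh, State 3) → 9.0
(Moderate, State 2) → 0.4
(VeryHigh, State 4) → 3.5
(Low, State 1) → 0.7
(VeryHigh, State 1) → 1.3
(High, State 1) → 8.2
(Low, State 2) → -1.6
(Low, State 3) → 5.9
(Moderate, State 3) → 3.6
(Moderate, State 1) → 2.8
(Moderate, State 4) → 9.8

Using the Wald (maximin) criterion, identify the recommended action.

Row minima: Low=-1.6, Moderate=0.4, High=-1.1, VeryHigh=1.3
Best worst-case = 1.3 → VeryHigh.

VeryHigh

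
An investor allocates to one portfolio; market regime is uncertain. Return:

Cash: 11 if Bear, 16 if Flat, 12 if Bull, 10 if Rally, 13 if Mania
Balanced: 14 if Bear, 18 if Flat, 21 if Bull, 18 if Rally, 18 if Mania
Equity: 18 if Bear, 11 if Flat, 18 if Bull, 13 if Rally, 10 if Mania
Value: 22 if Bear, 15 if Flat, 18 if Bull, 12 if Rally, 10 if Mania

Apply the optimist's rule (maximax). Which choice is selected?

Row maxima: Cash=16, Balanced=21, Equity=18, Value=22
Best best-case = 22 → Value.

Value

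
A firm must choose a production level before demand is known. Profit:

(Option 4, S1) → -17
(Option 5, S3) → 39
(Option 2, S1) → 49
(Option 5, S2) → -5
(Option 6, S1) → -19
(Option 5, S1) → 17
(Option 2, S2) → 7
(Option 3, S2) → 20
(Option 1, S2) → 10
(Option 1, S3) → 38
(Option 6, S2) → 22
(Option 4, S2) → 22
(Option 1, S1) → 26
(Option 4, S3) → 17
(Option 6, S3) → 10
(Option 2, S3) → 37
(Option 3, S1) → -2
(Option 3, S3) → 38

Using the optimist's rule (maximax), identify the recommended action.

Option 2

Row maxima: Option 1=38, Option 2=49, Option 3=38, Option 4=22, Option 5=39, Option 6=22
Best best-case = 49 → Option 2.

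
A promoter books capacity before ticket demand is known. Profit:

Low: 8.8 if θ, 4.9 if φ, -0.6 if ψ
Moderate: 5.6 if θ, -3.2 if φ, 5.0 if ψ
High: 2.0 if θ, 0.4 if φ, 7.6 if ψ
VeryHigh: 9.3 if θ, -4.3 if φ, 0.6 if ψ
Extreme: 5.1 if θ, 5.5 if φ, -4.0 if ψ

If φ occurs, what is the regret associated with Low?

0.6

Best payoff under φ is 5.5.
Regret = 5.5 − 4.9 = 0.6.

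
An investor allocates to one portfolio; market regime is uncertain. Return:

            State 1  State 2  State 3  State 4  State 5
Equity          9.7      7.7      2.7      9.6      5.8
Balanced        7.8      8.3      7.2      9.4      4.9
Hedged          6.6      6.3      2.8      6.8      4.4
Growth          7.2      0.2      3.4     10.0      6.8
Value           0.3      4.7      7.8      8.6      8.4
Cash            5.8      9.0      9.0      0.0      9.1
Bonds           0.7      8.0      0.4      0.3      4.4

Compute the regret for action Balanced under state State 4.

0.6

Best payoff under State 4 is 10.0.
Regret = 10.0 − 9.4 = 0.6.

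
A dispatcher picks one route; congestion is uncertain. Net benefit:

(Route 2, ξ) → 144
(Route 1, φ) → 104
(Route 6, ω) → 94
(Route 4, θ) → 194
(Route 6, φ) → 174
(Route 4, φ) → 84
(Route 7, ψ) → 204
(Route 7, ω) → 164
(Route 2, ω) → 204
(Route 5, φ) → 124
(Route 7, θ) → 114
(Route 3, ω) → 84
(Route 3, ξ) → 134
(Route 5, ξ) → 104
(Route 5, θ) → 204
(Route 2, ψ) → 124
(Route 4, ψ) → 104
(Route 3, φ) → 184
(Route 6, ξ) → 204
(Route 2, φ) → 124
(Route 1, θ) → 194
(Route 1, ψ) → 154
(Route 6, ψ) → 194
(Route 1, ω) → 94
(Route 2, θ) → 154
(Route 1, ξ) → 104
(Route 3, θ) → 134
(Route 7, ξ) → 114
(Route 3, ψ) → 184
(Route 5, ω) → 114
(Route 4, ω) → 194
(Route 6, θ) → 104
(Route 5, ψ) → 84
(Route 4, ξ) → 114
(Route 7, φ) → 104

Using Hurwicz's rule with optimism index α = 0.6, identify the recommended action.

Route 1: 0.6·194 + 0.4·94 = 154
Route 2: 0.6·204 + 0.4·124 = 172
Route 3: 0.6·184 + 0.4·84 = 144
Route 4: 0.6·194 + 0.4·84 = 150
Route 5: 0.6·204 + 0.4·84 = 156
Route 6: 0.6·204 + 0.4·94 = 160
Route 7: 0.6·204 + 0.4·104 = 164
Highest Hurwicz score = 172 → Route 2.

Route 2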